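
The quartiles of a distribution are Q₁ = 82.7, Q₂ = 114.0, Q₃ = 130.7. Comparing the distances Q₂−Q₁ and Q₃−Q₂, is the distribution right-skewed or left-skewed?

Q₂ − Q₁ = 31.3;  Q₃ − Q₂ = 16.7
Q₂ − Q₁ > Q₃ − Q₂ ⇒ the lower half is more spread out ⇒ left-skewed.

left-skewed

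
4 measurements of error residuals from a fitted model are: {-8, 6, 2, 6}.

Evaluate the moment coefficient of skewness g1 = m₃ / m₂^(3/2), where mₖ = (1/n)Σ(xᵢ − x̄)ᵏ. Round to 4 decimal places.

x̄ = (-8 + 6 + 2 + 6) / 4 = 1.5000
deviations (xᵢ − x̄): -9.5000, 4.5000, 0.5000, 4.5000
Σ(xᵢ − x̄)² = 131.0000 ⇒ m₂ = 131.0000/4 = 32.75000
Σ(xᵢ − x̄)³ = -675.0000 ⇒ m₃ = -675.0000/4 = -168.75000
m₂^(3/2) = 32.75000^(1.5) = 187.42044
g1 = m₃ / m₂^(3/2) = -168.75000 / 187.42044 ≈ -0.9004

-0.9004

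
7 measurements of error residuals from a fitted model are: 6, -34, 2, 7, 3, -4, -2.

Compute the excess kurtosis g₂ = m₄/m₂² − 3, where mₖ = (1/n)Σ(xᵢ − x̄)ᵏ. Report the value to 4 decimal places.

1.4667

x̄ = -3.1429
Σ(xᵢ − x̄)² = 1204.8571 ⇒ m₂ = 172.12245
Σ(xᵢ − x̄)⁴ = 926311.9708 ⇒ m₄ = 132330.28155
m₂² = 29626.13744
g₂ = m₄/m₂² − 3 = 4.46667 − 3 ≈ 1.4667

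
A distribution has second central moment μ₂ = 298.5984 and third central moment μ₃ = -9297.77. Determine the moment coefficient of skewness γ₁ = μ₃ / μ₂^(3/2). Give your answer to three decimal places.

-1.802

σ = √μ₂ = √298.5984 = 17.28000
σ³ = μ₂^(3/2) = 5159.78035
γ₁ = μ₃/σ³ = -9297.77 / 5159.78035 ≈ -1.802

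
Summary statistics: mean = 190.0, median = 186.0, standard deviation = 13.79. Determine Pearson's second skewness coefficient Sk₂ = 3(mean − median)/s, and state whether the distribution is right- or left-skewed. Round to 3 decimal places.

Sk₂ = 3(190.0 − 186.0) / 13.79 = 3 × 4.0000 / 13.79
    = 12.0000 / 13.79 ≈ 0.870
Sk₂ > 0 ⇒ mean > median ⇒ right-skewed (positive skew).

0.870, right-skewed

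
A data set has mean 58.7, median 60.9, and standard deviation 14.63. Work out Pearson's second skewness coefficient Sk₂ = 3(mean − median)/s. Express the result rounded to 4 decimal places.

Sk₂ = 3(58.7 − 60.9) / 14.63 = 3 × -2.2000 / 14.63
    = -6.6000 / 14.63 ≈ -0.4511

-0.4511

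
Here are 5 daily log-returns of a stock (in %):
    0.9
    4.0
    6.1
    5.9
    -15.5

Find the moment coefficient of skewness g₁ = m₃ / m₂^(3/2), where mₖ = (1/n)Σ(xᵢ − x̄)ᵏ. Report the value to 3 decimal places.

-1.314

x̄ = (0.9 + 4.0 + 6.1 + 5.9 - 15.5) / 5 = 0.2800
deviations (xᵢ − x̄): 0.6200, 3.7200, 5.8200, 5.6200, -15.7800
Σ(xᵢ − x̄)² = 328.6880 ⇒ m₂ = 328.6880/5 = 65.73760
Σ(xᵢ − x̄)³ = -3502.9937 ⇒ m₃ = -3502.9937/5 = -700.59874
m₂^(3/2) = 65.73760^(1.5) = 532.99209
g₁ = m₃ / m₂^(3/2) = -700.59874 / 532.99209 ≈ -1.314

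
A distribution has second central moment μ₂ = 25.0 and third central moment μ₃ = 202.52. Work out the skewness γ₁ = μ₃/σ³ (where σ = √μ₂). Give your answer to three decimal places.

1.620

σ = √μ₂ = √25.0 = 5.00000
σ³ = μ₂^(3/2) = 125.00000
γ₁ = μ₃/σ³ = 202.52 / 125.00000 ≈ 1.620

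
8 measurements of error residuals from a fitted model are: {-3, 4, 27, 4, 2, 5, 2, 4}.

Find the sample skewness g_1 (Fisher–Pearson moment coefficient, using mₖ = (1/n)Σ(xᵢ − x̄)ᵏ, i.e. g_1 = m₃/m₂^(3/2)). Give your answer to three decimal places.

x̄ = (-3 + 4 + 27 + 4 + 2 + 5 + 2 + 4) / 8 = 5.6250
deviations (xᵢ − x̄): -8.6250, -1.6250, 21.3750, -1.6250, -3.6250, -0.6250, -3.6250, -1.6250
Σ(xᵢ − x̄)² = 565.8750 ⇒ m₂ = 565.8750/8 = 70.73438
Σ(xᵢ − x̄)³ = 9016.0313 ⇒ m₃ = 9016.0313/8 = 1127.00391
m₂^(3/2) = 70.73438^(1.5) = 594.90248
g_1 = m₃ / m₂^(3/2) = 1127.00391 / 594.90248 ≈ 1.894

1.894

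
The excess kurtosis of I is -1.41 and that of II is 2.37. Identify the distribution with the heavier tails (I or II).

II

Higher excess kurtosis ⇒ heavier tails relative to the normal distribution.
-1.41 vs 2.37: the larger is 2.37, so II has heavier tails. (II is leptokurtic — heavier-than-normal tails; the other is platykurtic.)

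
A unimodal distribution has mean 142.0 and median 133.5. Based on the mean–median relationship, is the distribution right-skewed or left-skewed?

right-skewed

mean − median = 142.0 − 133.5 = 8.5
mean > median ⇒ the longer tail is on the right ⇒ right-skewed (positively skewed).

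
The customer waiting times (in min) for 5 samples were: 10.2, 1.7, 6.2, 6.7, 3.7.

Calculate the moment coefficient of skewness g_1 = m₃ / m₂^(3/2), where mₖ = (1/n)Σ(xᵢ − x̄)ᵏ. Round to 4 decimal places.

x̄ = (10.2 + 1.7 + 6.2 + 6.7 + 3.7) / 5 = 5.7000
deviations (xᵢ − x̄): 4.5000, -4.0000, 0.5000, 1.0000, -2.0000
Σ(xᵢ − x̄)² = 41.5000 ⇒ m₂ = 41.5000/5 = 8.30000
Σ(xᵢ − x̄)³ = 20.2500 ⇒ m₃ = 20.2500/5 = 4.05000
m₂^(3/2) = 8.30000^(1.5) = 23.91207
g_1 = m₃ / m₂^(3/2) = 4.05000 / 23.91207 ≈ 0.1694

0.1694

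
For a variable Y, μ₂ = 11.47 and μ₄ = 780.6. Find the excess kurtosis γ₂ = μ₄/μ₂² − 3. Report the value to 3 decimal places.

2.933

μ₂² = 11.47² = 131.56090
μ₄/μ₂² = 780.6 / 131.56090 = 5.93337
γ₂ = 5.93337 − 3 ≈ 2.933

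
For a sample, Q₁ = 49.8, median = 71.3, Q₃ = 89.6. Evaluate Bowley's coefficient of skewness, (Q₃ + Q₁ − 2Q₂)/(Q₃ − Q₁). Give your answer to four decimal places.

numerator: Q₃ + Q₁ − 2Q₂ = 89.6 + 49.8 − 2×71.3 = -3.2000
denominator: Q₃ − Q₁ = 89.6 − 49.8 = 39.8000
Bowley skewness = -3.2000 / 39.8000 ≈ -0.0804

-0.0804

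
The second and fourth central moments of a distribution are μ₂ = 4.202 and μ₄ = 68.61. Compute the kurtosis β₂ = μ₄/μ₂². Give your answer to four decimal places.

3.8858

μ₂² = 4.202² = 17.65680
μ₄/μ₂² = 68.61 / 17.65680 = 3.88575
β₂ ≈ 3.8858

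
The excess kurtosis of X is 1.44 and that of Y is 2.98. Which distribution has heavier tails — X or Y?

Higher excess kurtosis ⇒ heavier tails relative to the normal distribution.
1.44 vs 2.98: the larger is 2.98, so Y has heavier tails.

Y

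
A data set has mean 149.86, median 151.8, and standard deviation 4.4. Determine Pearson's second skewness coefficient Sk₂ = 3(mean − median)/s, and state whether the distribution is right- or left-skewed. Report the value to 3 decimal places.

Sk₂ = 3(149.86 − 151.8) / 4.4 = 3 × -1.9400 / 4.4
    = -5.8200 / 4.4 ≈ -1.323
Sk₂ < 0 ⇒ mean < median ⇒ left-skewed (negative skew).

-1.323, left-skewed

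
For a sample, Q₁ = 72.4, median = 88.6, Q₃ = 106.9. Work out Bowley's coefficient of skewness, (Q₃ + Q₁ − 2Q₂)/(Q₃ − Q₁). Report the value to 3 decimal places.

numerator: Q₃ + Q₁ − 2Q₂ = 106.9 + 72.4 − 2×88.6 = 2.1000
denominator: Q₃ − Q₁ = 106.9 − 72.4 = 34.5000
Bowley skewness = 2.1000 / 34.5000 ≈ 0.061

0.061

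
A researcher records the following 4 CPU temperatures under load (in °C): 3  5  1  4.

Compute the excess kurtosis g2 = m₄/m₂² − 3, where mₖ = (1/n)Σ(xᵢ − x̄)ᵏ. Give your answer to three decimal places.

x̄ = 3.2500
Σ(xᵢ − x̄)² = 8.7500 ⇒ m₂ = 2.18750
Σ(xᵢ − x̄)⁴ = 35.3281 ⇒ m₄ = 8.83203
m₂² = 4.78516
g2 = m₄/m₂² − 3 = 1.84571 − 3 ≈ -1.154

-1.154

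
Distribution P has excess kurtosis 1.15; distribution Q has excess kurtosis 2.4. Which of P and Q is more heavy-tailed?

Q

Higher excess kurtosis ⇒ heavier tails relative to the normal distribution.
1.15 vs 2.4: the larger is 2.4, so Q has heavier tails.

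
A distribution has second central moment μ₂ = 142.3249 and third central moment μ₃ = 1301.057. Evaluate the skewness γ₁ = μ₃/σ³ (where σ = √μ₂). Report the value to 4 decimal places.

σ = √μ₂ = √142.3249 = 11.93000
σ³ = μ₂^(3/2) = 1697.93606
γ₁ = μ₃/σ³ = 1301.057 / 1697.93606 ≈ 0.7663

0.7663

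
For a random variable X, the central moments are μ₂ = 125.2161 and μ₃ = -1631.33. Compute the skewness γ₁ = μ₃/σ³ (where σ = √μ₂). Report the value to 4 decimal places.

σ = √μ₂ = √125.2161 = 11.19000
σ³ = μ₂^(3/2) = 1401.16816
γ₁ = μ₃/σ³ = -1631.33 / 1401.16816 ≈ -1.1643

-1.1643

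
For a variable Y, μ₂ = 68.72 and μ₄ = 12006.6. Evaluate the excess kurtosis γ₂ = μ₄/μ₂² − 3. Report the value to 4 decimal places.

μ₂² = 68.72² = 4722.43840
μ₄/μ₂² = 12006.6 / 4722.43840 = 2.54246
γ₂ = 2.54246 − 3 ≈ -0.4575

-0.4575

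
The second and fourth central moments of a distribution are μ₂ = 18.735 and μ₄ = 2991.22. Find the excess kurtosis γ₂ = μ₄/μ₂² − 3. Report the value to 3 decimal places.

μ₂² = 18.735² = 351.00023
μ₄/μ₂² = 2991.22 / 351.00023 = 8.52199
γ₂ = 8.52199 − 3 ≈ 5.522

5.522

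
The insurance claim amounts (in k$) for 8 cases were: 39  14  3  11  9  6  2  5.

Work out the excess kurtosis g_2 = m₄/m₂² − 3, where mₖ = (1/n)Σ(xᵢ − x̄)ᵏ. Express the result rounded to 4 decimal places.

x̄ = 11.1250
Σ(xᵢ − x̄)² = 1002.8750 ⇒ m₂ = 125.35938
Σ(xᵢ − x̄)⁴ = 617230.5254 ⇒ m₄ = 77153.81567
m₂² = 15714.97290
g_2 = m₄/m₂² − 3 = 4.90957 − 3 ≈ 1.9096

1.9096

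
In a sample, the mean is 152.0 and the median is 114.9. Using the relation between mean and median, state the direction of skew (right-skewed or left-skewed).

mean − median = 152.0 − 114.9 = 37.1
mean > median ⇒ the longer tail is on the right ⇒ right-skewed (positively skewed).

right-skewed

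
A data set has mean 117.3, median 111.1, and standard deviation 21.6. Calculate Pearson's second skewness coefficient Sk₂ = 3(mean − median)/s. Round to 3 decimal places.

Sk₂ = 3(117.3 − 111.1) / 21.6 = 3 × 6.2000 / 21.6
    = 18.6000 / 21.6 ≈ 0.861

0.861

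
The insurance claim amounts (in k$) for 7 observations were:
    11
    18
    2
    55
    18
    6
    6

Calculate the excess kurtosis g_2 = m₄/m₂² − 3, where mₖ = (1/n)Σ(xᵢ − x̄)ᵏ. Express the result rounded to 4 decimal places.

x̄ = 16.5714
Σ(xᵢ − x̄)² = 1947.7143 ⇒ m₂ = 278.24490
Σ(xᵢ − x̄)⁴ = 2251838.4548 ⇒ m₄ = 321691.20783
m₂² = 77420.22324
g_2 = m₄/m₂² − 3 = 4.15513 − 3 ≈ 1.1551

1.1551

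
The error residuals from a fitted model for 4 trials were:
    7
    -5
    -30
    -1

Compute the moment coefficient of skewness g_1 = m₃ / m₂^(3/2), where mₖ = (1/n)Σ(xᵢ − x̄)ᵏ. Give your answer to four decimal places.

x̄ = (7 - 5 - 30 - 1) / 4 = -7.2500
deviations (xᵢ − x̄): 14.2500, 2.2500, -22.7500, 6.2500
Σ(xᵢ − x̄)² = 764.7500 ⇒ m₂ = 764.7500/4 = 191.18750
Σ(xᵢ − x̄)³ = -8625.3750 ⇒ m₃ = -8625.3750/4 = -2156.34375
m₂^(3/2) = 191.18750^(1.5) = 2643.56042
g_1 = m₃ / m₂^(3/2) = -2156.34375 / 2643.56042 ≈ -0.8157

-0.8157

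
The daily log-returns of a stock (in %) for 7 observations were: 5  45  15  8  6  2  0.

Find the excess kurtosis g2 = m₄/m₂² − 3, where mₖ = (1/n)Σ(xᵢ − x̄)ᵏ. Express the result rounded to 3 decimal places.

x̄ = 11.5714
Σ(xᵢ − x̄)² = 1441.7143 ⇒ m₂ = 205.95918
Σ(xᵢ − x̄)⁴ = 1278188.5364 ⇒ m₄ = 182598.36235
m₂² = 42419.18534
g2 = m₄/m₂² − 3 = 4.30462 − 3 ≈ 1.305

1.305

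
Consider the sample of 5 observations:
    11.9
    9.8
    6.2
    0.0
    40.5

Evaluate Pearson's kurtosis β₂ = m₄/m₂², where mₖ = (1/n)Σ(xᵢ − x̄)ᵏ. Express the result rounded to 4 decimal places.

2.8899

x̄ = 13.6800
Σ(xᵢ − x̄)² = 980.6280 ⇒ m₂ = 196.12560
Σ(xᵢ − x̄)⁴ = 555799.7276 ⇒ m₄ = 111159.94553
m₂² = 38465.25098
β₂ = m₄/m₂² = 111159.94553 / 38465.25098 ≈ 2.8899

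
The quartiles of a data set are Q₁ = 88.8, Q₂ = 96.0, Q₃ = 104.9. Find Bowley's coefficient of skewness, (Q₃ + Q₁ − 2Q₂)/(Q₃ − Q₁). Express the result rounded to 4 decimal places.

numerator: Q₃ + Q₁ − 2Q₂ = 104.9 + 88.8 − 2×96.0 = 1.7000
denominator: Q₃ − Q₁ = 104.9 − 88.8 = 16.1000
Bowley skewness = 1.7000 / 16.1000 ≈ 0.1056

0.1056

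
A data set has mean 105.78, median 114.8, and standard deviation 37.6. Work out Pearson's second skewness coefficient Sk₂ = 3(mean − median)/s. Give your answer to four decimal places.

-0.7197

Sk₂ = 3(105.78 − 114.8) / 37.6 = 3 × -9.0200 / 37.6
    = -27.0600 / 37.6 ≈ -0.7197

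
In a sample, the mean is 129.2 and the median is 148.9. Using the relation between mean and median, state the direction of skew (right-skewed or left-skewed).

left-skewed

mean − median = 129.2 − 148.9 = -19.7
mean < median ⇒ the longer tail is on the left ⇒ left-skewed (negatively skewed).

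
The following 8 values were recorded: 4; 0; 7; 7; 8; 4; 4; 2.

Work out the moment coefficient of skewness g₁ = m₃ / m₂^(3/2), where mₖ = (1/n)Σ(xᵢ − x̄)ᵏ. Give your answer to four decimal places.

-0.2489

x̄ = (4 + 0 + 7 + 7 + 8 + 4 + 4 + 2) / 8 = 4.5000
deviations (xᵢ − x̄): -0.5000, -4.5000, 2.5000, 2.5000, 3.5000, -0.5000, -0.5000, -2.5000
Σ(xᵢ − x̄)² = 52.0000 ⇒ m₂ = 52.0000/8 = 6.50000
Σ(xᵢ − x̄)³ = -33.0000 ⇒ m₃ = -33.0000/8 = -4.12500
m₂^(3/2) = 6.50000^(1.5) = 16.57181
g₁ = m₃ / m₂^(3/2) = -4.12500 / 16.57181 ≈ -0.2489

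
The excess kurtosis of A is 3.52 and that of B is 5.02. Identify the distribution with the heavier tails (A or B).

Higher excess kurtosis ⇒ heavier tails relative to the normal distribution.
3.52 vs 5.02: the larger is 5.02, so B has heavier tails.

B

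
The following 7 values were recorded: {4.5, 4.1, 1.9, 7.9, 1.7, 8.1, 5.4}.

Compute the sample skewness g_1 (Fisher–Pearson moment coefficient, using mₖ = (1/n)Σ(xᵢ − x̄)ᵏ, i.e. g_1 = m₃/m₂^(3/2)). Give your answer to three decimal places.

x̄ = (4.5 + 4.1 + 1.9 + 7.9 + 1.7 + 8.1 + 5.4) / 7 = 4.8000
deviations (xᵢ − x̄): -0.3000, -0.7000, -2.9000, 3.1000, -3.1000, 3.3000, 0.6000
Σ(xᵢ − x̄)² = 39.4600 ⇒ m₂ = 39.4600/7 = 5.63714
Σ(xᵢ − x̄)³ = 11.3940 ⇒ m₃ = 11.3940/7 = 1.62771
m₂^(3/2) = 5.63714^(1.5) = 13.38408
g_1 = m₃ / m₂^(3/2) = 1.62771 / 13.38408 ≈ 0.122

0.122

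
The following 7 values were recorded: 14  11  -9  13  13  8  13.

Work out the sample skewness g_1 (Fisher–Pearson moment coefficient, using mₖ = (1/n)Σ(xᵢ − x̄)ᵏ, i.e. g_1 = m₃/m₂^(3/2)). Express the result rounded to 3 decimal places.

x̄ = (14 + 11 - 9 + 13 + 13 + 8 + 13) / 7 = 9.0000
deviations (xᵢ − x̄): 5.0000, 2.0000, -18.0000, 4.0000, 4.0000, -1.0000, 4.0000
Σ(xᵢ − x̄)² = 402.0000 ⇒ m₂ = 402.0000/7 = 57.42857
Σ(xᵢ − x̄)³ = -5508.0000 ⇒ m₃ = -5508.0000/7 = -786.85714
m₂^(3/2) = 57.42857^(1.5) = 435.20314
g_1 = m₃ / m₂^(3/2) = -786.85714 / 435.20314 ≈ -1.808

-1.808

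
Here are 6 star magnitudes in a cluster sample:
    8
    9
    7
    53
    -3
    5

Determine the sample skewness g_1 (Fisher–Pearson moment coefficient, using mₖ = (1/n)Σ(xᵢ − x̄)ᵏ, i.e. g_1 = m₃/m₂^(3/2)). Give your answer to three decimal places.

1.592

x̄ = (8 + 9 + 7 + 53 - 3 + 5) / 6 = 13.1667
deviations (xᵢ − x̄): -5.1667, -4.1667, -6.1667, 39.8333, -16.1667, -8.1667
Σ(xᵢ − x̄)² = 1996.8333 ⇒ m₂ = 1996.8333/6 = 332.80556
Σ(xᵢ − x̄)³ = 57988.5556 ⇒ m₃ = 57988.5556/6 = 9664.75926
m₂^(3/2) = 332.80556^(1.5) = 6071.35813
g_1 = m₃ / m₂^(3/2) = 9664.75926 / 6071.35813 ≈ 1.592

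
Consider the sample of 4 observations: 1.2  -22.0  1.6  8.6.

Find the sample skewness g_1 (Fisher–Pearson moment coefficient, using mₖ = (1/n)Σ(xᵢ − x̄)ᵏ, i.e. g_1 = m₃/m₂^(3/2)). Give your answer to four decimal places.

-0.9221

x̄ = (1.2 - 22.0 + 1.6 + 8.6) / 4 = -2.6500
deviations (xᵢ − x̄): 3.8500, -19.3500, 4.2500, 11.2500
Σ(xᵢ − x̄)² = 533.8700 ⇒ m₂ = 533.8700/4 = 133.46750
Σ(xᵢ − x̄)³ = -5687.4150 ⇒ m₃ = -5687.4150/4 = -1421.85375
m₂^(3/2) = 133.46750^(1.5) = 1541.92514
g_1 = m₃ / m₂^(3/2) = -1421.85375 / 1541.92514 ≈ -0.9221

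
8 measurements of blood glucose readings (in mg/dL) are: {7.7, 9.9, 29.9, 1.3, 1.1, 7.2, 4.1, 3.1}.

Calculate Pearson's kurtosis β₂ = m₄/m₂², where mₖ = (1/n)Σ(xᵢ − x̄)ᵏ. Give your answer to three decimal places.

x̄ = 8.0375
Σ(xᵢ − x̄)² = 615.6587 ⇒ m₂ = 76.95734
Σ(xᵢ − x̄)⁴ = 233678.5141 ⇒ m₄ = 29209.81426
m₂² = 5922.43276
β₂ = m₄/m₂² = 29209.81426 / 5922.43276 ≈ 4.932

4.932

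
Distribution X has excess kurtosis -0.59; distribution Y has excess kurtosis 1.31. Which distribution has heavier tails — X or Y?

Higher excess kurtosis ⇒ heavier tails relative to the normal distribution.
-0.59 vs 1.31: the larger is 1.31, so Y has heavier tails. (Y is leptokurtic — heavier-than-normal tails; the other is platykurtic.)

Y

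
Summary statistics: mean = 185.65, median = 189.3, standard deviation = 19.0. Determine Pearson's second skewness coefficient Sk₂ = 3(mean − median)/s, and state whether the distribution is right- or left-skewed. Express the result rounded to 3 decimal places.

Sk₂ = 3(185.65 − 189.3) / 19.0 = 3 × -3.6500 / 19.0
    = -10.9500 / 19.0 ≈ -0.576
Sk₂ < 0 ⇒ mean < median ⇒ left-skewed (negative skew).

-0.576, left-skewed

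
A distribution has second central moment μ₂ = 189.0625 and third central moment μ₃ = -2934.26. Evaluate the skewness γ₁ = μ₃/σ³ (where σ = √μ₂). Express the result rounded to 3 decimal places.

-1.129

σ = √μ₂ = √189.0625 = 13.75000
σ³ = μ₂^(3/2) = 2599.60938
γ₁ = μ₃/σ³ = -2934.26 / 2599.60938 ≈ -1.129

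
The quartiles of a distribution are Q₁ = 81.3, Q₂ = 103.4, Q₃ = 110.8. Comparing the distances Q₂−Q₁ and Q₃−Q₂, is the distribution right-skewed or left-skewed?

left-skewed

Q₂ − Q₁ = 22.1;  Q₃ − Q₂ = 7.4
Q₂ − Q₁ > Q₃ − Q₂ ⇒ the lower half is more spread out ⇒ left-skewed.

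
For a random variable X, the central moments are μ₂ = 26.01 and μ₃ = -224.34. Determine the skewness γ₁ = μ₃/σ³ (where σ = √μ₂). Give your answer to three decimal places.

σ = √μ₂ = √26.01 = 5.10000
σ³ = μ₂^(3/2) = 132.65100
γ₁ = μ₃/σ³ = -224.34 / 132.65100 ≈ -1.691

-1.691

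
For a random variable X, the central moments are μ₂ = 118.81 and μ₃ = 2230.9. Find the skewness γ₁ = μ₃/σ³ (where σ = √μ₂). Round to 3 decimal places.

σ = √μ₂ = √118.81 = 10.90000
σ³ = μ₂^(3/2) = 1295.02900
γ₁ = μ₃/σ³ = 2230.9 / 1295.02900 ≈ 1.723

1.723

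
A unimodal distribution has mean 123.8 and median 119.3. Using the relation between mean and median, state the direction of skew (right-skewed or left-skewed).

right-skewed

mean − median = 123.8 − 119.3 = 4.5
mean > median ⇒ the longer tail is on the right ⇒ right-skewed (positively skewed).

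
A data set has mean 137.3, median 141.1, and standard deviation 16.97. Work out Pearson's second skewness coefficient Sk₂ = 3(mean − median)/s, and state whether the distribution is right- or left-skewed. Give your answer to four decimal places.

Sk₂ = 3(137.3 − 141.1) / 16.97 = 3 × -3.8000 / 16.97
    = -11.4000 / 16.97 ≈ -0.6718
Sk₂ < 0 ⇒ mean < median ⇒ left-skewed (negative skew).

-0.6718, left-skewed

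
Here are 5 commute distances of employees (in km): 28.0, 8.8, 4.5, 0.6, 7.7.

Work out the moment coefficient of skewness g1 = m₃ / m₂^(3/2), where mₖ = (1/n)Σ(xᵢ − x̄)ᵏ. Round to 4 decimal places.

x̄ = (28.0 + 8.8 + 4.5 + 0.6 + 7.7) / 5 = 9.9200
deviations (xᵢ − x̄): 18.0800, -1.1200, -5.4200, -9.3200, -2.2200
Σ(xᵢ − x̄)² = 449.3080 ⇒ m₂ = 449.3080/5 = 89.86160
Σ(xᵢ − x̄)³ = 4928.9825 ⇒ m₃ = 4928.9825/5 = 985.79650
m₂^(3/2) = 89.86160^(1.5) = 851.84626
g1 = m₃ / m₂^(3/2) = 985.79650 / 851.84626 ≈ 1.1572

1.1572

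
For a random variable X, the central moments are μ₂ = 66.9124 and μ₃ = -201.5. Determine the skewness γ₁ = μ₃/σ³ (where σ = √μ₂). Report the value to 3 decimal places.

-0.368

σ = √μ₂ = √66.9124 = 8.18000
σ³ = μ₂^(3/2) = 547.34343
γ₁ = μ₃/σ³ = -201.5 / 547.34343 ≈ -0.368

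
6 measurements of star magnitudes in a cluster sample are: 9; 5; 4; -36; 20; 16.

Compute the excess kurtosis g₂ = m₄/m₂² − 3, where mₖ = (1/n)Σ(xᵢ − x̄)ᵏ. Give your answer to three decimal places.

x̄ = 3.0000
Σ(xᵢ − x̄)² = 2020.0000 ⇒ m₂ = 336.66667
Σ(xᵢ − x̄)⁴ = 2426836.0000 ⇒ m₄ = 404472.66667
m₂² = 113344.44444
g₂ = m₄/m₂² − 3 = 3.56853 − 3 ≈ 0.569

0.569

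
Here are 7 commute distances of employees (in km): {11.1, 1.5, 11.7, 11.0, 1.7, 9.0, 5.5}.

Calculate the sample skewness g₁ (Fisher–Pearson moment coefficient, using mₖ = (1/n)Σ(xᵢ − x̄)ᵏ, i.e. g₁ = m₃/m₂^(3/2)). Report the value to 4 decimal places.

x̄ = (11.1 + 1.5 + 11.7 + 11.0 + 1.7 + 9.0 + 5.5) / 7 = 7.3571
deviations (xᵢ − x̄): 3.7429, -5.8571, 4.3429, 3.6429, -5.6571, 1.6429, -1.8571
Σ(xᵢ − x̄)² = 118.5971 ⇒ m₂ = 118.5971/7 = 16.94245
Σ(xᵢ − x̄)³ = -201.2702 ⇒ m₃ = -201.2702/7 = -28.75289
m₂^(3/2) = 16.94245^(1.5) = 69.73716
g₁ = m₃ / m₂^(3/2) = -28.75289 / 69.73716 ≈ -0.4123

-0.4123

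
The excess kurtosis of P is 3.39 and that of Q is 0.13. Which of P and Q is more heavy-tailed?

P

Higher excess kurtosis ⇒ heavier tails relative to the normal distribution.
3.39 vs 0.13: the larger is 3.39, so P has heavier tails.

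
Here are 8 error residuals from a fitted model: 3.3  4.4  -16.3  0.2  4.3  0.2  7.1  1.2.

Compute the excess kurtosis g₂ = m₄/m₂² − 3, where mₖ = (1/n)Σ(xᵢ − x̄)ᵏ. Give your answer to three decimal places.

x̄ = 0.5500
Σ(xᵢ − x̄)² = 363.9400 ⇒ m₂ = 45.49250
Σ(xᵢ − x̄)⁴ = 82927.4709 ⇒ m₄ = 10365.93386
m₂² = 2069.56756
g₂ = m₄/m₂² − 3 = 5.00874 − 3 ≈ 2.009

2.009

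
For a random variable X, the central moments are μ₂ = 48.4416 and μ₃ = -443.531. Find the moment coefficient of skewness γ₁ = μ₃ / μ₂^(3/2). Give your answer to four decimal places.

σ = √μ₂ = √48.4416 = 6.96000
σ³ = μ₂^(3/2) = 337.15354
γ₁ = μ₃/σ³ = -443.531 / 337.15354 ≈ -1.3155

-1.3155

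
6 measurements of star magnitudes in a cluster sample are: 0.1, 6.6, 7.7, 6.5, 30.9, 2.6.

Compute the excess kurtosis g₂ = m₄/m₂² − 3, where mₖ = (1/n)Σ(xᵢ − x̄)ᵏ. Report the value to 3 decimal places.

x̄ = 9.0667
Σ(xᵢ − x̄)² = 613.4533 ⇒ m₂ = 102.24222
Σ(xᵢ − x̄)⁴ = 235534.5664 ⇒ m₄ = 39255.76107
m₂² = 10453.47200
g₂ = m₄/m₂² − 3 = 3.75528 − 3 ≈ 0.755

0.755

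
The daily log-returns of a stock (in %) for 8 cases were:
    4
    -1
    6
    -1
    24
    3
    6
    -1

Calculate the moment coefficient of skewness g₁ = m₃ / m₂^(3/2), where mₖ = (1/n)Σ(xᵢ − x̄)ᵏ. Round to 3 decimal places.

x̄ = (4 - 1 + 6 - 1 + 24 + 3 + 6 - 1) / 8 = 5.0000
deviations (xᵢ − x̄): -1.0000, -6.0000, 1.0000, -6.0000, 19.0000, -2.0000, 1.0000, -6.0000
Σ(xᵢ − x̄)² = 476.0000 ⇒ m₂ = 476.0000/8 = 59.50000
Σ(xᵢ − x̄)³ = 6204.0000 ⇒ m₃ = 6204.0000/8 = 775.50000
m₂^(3/2) = 59.50000^(1.5) = 458.96065
g₁ = m₃ / m₂^(3/2) = 775.50000 / 458.96065 ≈ 1.690

1.690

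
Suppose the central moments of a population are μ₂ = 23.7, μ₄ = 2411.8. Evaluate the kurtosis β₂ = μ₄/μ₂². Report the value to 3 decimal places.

μ₂² = 23.7² = 561.69000
μ₄/μ₂² = 2411.8 / 561.69000 = 4.29383
β₂ ≈ 4.294

4.294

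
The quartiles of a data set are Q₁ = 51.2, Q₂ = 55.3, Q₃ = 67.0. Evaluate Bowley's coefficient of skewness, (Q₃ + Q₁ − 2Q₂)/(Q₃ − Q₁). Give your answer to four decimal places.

numerator: Q₃ + Q₁ − 2Q₂ = 67.0 + 51.2 − 2×55.3 = 7.6000
denominator: Q₃ − Q₁ = 67.0 − 51.2 = 15.8000
Bowley skewness = 7.6000 / 15.8000 ≈ 0.4810

0.4810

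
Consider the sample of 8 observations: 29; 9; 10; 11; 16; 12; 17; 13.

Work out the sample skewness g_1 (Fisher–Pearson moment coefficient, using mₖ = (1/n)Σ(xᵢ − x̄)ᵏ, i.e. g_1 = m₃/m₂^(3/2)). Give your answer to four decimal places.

1.5127

x̄ = (29 + 9 + 10 + 11 + 16 + 12 + 17 + 13) / 8 = 14.6250
deviations (xᵢ − x̄): 14.3750, -5.6250, -4.6250, -3.6250, 1.3750, -2.6250, 2.3750, -1.6250
Σ(xᵢ − x̄)² = 289.8750 ⇒ m₂ = 289.8750/8 = 36.23438
Σ(xᵢ − x̄)³ = 2639.5313 ⇒ m₃ = 2639.5313/8 = 329.94141
m₂^(3/2) = 36.23438^(1.5) = 218.11280
g_1 = m₃ / m₂^(3/2) = 329.94141 / 218.11280 ≈ 1.5127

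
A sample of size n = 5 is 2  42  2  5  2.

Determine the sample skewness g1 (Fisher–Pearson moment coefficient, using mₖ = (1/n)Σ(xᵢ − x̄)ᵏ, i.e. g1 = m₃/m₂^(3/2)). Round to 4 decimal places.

x̄ = (2 + 42 + 2 + 5 + 2) / 5 = 10.6000
deviations (xᵢ − x̄): -8.6000, 31.4000, -8.6000, -5.6000, -8.6000
Σ(xᵢ − x̄)² = 1239.2000 ⇒ m₂ = 1239.2000/5 = 247.84000
Σ(xᵢ − x̄)³ = 28875.3600 ⇒ m₃ = 28875.3600/5 = 5775.07200
m₂^(3/2) = 247.84000^(1.5) = 3901.72899
g1 = m₃ / m₂^(3/2) = 5775.07200 / 3901.72899 ≈ 1.4801

1.4801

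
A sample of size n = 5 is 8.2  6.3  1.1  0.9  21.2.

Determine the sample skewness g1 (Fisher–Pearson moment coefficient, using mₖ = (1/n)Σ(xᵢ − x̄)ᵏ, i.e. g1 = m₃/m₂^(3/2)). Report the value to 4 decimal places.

x̄ = (8.2 + 6.3 + 1.1 + 0.9 + 21.2) / 5 = 7.5400
deviations (xᵢ − x̄): 0.6600, -1.2400, -6.4400, -6.6400, 13.6600
Σ(xᵢ − x̄)² = 274.1320 ⇒ m₂ = 274.1320/5 = 54.82640
Σ(xᵢ − x̄)³ = 1987.4318 ⇒ m₃ = 1987.4318/5 = 397.48637
m₂^(3/2) = 54.82640^(1.5) = 405.96126
g1 = m₃ / m₂^(3/2) = 397.48637 / 405.96126 ≈ 0.9791

0.9791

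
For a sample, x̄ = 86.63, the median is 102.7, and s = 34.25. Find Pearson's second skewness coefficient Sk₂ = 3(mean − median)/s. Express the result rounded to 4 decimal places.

-1.4076

Sk₂ = 3(86.63 − 102.7) / 34.25 = 3 × -16.0700 / 34.25
    = -48.2100 / 34.25 ≈ -1.4076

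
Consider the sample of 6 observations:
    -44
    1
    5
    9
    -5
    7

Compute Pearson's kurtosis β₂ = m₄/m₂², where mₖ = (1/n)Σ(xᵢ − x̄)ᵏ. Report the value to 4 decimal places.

x̄ = -4.5000
Σ(xᵢ − x̄)² = 1995.5000 ⇒ m₂ = 332.58333
Σ(xᵢ − x̄)⁴ = 2494145.3750 ⇒ m₄ = 415690.89583
m₂² = 110611.67361
β₂ = m₄/m₂² = 415690.89583 / 110611.67361 ≈ 3.7581

3.7581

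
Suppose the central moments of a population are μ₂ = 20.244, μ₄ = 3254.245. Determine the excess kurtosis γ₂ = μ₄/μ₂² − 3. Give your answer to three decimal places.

4.941

μ₂² = 20.244² = 409.81954
μ₄/μ₂² = 3254.245 / 409.81954 = 7.94068
γ₂ = 7.94068 − 3 ≈ 4.941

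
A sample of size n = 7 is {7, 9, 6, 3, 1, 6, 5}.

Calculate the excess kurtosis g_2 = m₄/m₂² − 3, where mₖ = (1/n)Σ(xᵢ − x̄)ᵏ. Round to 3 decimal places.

x̄ = 5.2857
Σ(xᵢ − x̄)² = 41.4286 ⇒ m₂ = 5.91837
Σ(xᵢ − x̄)⁴ = 564.1458 ⇒ m₄ = 80.59225
m₂² = 35.02707
g_2 = m₄/m₂² − 3 = 2.30086 − 3 ≈ -0.699

-0.699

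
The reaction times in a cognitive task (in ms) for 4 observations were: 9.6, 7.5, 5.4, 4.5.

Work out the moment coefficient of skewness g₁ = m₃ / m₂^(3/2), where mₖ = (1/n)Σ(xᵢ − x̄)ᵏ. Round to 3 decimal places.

0.316

x̄ = (9.6 + 7.5 + 5.4 + 4.5) / 4 = 6.7500
deviations (xᵢ − x̄): 2.8500, 0.7500, -1.3500, -2.2500
Σ(xᵢ − x̄)² = 15.5700 ⇒ m₂ = 15.5700/4 = 3.89250
Σ(xᵢ − x̄)³ = 9.7200 ⇒ m₃ = 9.7200/4 = 2.43000
m₂^(3/2) = 3.89250^(1.5) = 7.67968
g₁ = m₃ / m₂^(3/2) = 2.43000 / 7.67968 ≈ 0.316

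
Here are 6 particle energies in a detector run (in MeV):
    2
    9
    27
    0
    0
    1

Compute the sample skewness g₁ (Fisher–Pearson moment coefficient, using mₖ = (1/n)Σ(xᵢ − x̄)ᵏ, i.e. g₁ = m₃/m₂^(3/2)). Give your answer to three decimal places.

x̄ = (2 + 9 + 27 + 0 + 0 + 1) / 6 = 6.5000
deviations (xᵢ − x̄): -4.5000, 2.5000, 20.5000, -6.5000, -6.5000, -5.5000
Σ(xᵢ − x̄)² = 561.5000 ⇒ m₂ = 561.5000/6 = 93.58333
Σ(xᵢ − x̄)³ = 7824.0000 ⇒ m₃ = 7824.0000/6 = 1304.00000
m₂^(3/2) = 93.58333^(1.5) = 905.31093
g₁ = m₃ / m₂^(3/2) = 1304.00000 / 905.31093 ≈ 1.440

1.440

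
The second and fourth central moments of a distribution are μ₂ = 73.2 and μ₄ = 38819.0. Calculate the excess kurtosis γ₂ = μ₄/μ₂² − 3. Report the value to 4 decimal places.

μ₂² = 73.2² = 5358.24000
μ₄/μ₂² = 38819.0 / 5358.24000 = 7.24473
γ₂ = 7.24473 − 3 ≈ 4.2447

4.2447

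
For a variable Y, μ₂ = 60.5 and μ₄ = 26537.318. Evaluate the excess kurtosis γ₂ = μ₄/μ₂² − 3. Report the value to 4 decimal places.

4.2501

μ₂² = 60.5² = 3660.25000
μ₄/μ₂² = 26537.318 / 3660.25000 = 7.25014
γ₂ = 7.25014 − 3 ≈ 4.2501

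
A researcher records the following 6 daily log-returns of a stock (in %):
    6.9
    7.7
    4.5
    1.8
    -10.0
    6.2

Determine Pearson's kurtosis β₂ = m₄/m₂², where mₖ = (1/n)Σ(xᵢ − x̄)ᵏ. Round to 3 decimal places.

3.496

x̄ = 2.8500
Σ(xᵢ − x̄)² = 220.0950 ⇒ m₂ = 36.68250
Σ(xᵢ − x̄)⁴ = 28222.3620 ⇒ m₄ = 4703.72701
m₂² = 1345.60581
β₂ = m₄/m₂² = 4703.72701 / 1345.60581 ≈ 3.496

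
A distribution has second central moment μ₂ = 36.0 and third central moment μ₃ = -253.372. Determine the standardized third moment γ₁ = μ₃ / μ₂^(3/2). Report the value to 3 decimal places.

σ = √μ₂ = √36.0 = 6.00000
σ³ = μ₂^(3/2) = 216.00000
γ₁ = μ₃/σ³ = -253.372 / 216.00000 ≈ -1.173

-1.173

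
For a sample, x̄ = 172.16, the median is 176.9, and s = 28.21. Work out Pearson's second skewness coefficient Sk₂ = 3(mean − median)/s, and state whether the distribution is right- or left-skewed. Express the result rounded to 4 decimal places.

Sk₂ = 3(172.16 − 176.9) / 28.21 = 3 × -4.7400 / 28.21
    = -14.2200 / 28.21 ≈ -0.5041
Sk₂ < 0 ⇒ mean < median ⇒ left-skewed (negative skew).

-0.5041, left-skewed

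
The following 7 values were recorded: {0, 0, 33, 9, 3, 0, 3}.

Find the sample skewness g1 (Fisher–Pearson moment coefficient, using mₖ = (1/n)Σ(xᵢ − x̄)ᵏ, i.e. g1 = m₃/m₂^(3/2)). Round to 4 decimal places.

1.7654

x̄ = (0 + 0 + 33 + 9 + 3 + 0 + 3) / 7 = 6.8571
deviations (xᵢ − x̄): -6.8571, -6.8571, 26.1429, 2.1429, -3.8571, -6.8571, -3.8571
Σ(xᵢ − x̄)² = 858.8571 ⇒ m₂ = 858.8571/7 = 122.69388
Σ(xᵢ − x̄)³ = 16795.1020 ⇒ m₃ = 16795.1020/7 = 2399.30029
m₂^(3/2) = 122.69388^(1.5) = 1359.04657
g1 = m₃ / m₂^(3/2) = 2399.30029 / 1359.04657 ≈ 1.7654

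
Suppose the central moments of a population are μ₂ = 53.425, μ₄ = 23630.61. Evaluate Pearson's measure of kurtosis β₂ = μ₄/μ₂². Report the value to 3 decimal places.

μ₂² = 53.425² = 2854.23062
μ₄/μ₂² = 23630.61 / 2854.23062 = 8.27915
β₂ ≈ 8.279

8.279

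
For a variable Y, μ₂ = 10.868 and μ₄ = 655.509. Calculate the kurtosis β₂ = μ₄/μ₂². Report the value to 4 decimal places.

5.5498

μ₂² = 10.868² = 118.11342
μ₄/μ₂² = 655.509 / 118.11342 = 5.54983
β₂ ≈ 5.5498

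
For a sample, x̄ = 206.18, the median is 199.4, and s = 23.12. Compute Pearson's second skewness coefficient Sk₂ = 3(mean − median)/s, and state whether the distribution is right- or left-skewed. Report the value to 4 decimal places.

Sk₂ = 3(206.18 − 199.4) / 23.12 = 3 × 6.7800 / 23.12
    = 20.3400 / 23.12 ≈ 0.8798
Sk₂ > 0 ⇒ mean > median ⇒ right-skewed (positive skew).

0.8798, right-skewed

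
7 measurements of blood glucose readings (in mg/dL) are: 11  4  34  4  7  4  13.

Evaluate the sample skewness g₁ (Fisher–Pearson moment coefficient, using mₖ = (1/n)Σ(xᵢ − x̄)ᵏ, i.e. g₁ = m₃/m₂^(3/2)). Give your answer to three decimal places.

1.597

x̄ = (11 + 4 + 34 + 4 + 7 + 4 + 13) / 7 = 11.0000
deviations (xᵢ − x̄): 0.0000, -7.0000, 23.0000, -7.0000, -4.0000, -7.0000, 2.0000
Σ(xᵢ − x̄)² = 696.0000 ⇒ m₂ = 696.0000/7 = 99.42857
Σ(xᵢ − x̄)³ = 11082.0000 ⇒ m₃ = 11082.0000/7 = 1583.14286
m₂^(3/2) = 99.42857^(1.5) = 991.44083
g₁ = m₃ / m₂^(3/2) = 1583.14286 / 991.44083 ≈ 1.597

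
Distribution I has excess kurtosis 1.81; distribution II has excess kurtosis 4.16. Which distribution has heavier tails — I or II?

II

Higher excess kurtosis ⇒ heavier tails relative to the normal distribution.
1.81 vs 4.16: the larger is 4.16, so II has heavier tails.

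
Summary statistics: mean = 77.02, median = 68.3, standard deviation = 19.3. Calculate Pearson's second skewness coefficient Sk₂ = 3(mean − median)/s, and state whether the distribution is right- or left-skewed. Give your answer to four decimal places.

Sk₂ = 3(77.02 − 68.3) / 19.3 = 3 × 8.7200 / 19.3
    = 26.1600 / 19.3 ≈ 1.3554
Sk₂ > 0 ⇒ mean > median ⇒ right-skewed (positive skew).

1.3554, right-skewed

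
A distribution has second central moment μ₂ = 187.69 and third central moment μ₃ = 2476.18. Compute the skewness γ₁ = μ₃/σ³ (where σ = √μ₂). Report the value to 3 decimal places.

σ = √μ₂ = √187.69 = 13.70000
σ³ = μ₂^(3/2) = 2571.35300
γ₁ = μ₃/σ³ = 2476.18 / 2571.35300 ≈ 0.963

0.963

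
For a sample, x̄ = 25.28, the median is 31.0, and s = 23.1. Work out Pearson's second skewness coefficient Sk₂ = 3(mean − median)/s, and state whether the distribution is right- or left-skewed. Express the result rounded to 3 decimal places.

Sk₂ = 3(25.28 − 31.0) / 23.1 = 3 × -5.7200 / 23.1
    = -17.1600 / 23.1 ≈ -0.743
Sk₂ < 0 ⇒ mean < median ⇒ left-skewed (negative skew).

-0.743, left-skewed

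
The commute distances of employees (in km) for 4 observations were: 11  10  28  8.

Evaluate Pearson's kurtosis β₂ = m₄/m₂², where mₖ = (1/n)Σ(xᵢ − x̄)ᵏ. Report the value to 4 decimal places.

x̄ = 14.2500
Σ(xᵢ − x̄)² = 256.7500 ⇒ m₂ = 64.18750
Σ(xᵢ − x̄)⁴ = 37708.3281 ⇒ m₄ = 9427.08203
m₂² = 4120.03516
β₂ = m₄/m₂² = 9427.08203 / 4120.03516 ≈ 2.2881

2.2881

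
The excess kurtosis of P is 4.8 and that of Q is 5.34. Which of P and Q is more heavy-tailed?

Q

Higher excess kurtosis ⇒ heavier tails relative to the normal distribution.
4.8 vs 5.34: the larger is 5.34, so Q has heavier tails.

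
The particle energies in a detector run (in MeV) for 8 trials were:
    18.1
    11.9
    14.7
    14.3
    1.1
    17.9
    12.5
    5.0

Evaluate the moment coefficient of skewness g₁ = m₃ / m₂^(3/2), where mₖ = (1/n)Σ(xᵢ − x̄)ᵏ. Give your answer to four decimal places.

-0.7933

x̄ = (18.1 + 11.9 + 14.7 + 14.3 + 1.1 + 17.9 + 12.5 + 5.0) / 8 = 11.9375
deviations (xᵢ − x̄): 6.1625, -0.0375, 2.7625, 2.3625, -10.8375, 5.9625, 0.5625, -6.9375
Σ(xᵢ − x̄)² = 252.6388 ⇒ m₂ = 252.6388/8 = 31.57984
Σ(xᵢ − x̄)³ = -1126.3233 ⇒ m₃ = -1126.3233/8 = -140.79041
m₂^(3/2) = 31.57984^(1.5) = 177.46592
g₁ = m₃ / m₂^(3/2) = -140.79041 / 177.46592 ≈ -0.7933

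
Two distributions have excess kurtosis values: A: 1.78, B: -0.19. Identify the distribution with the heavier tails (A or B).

A

Higher excess kurtosis ⇒ heavier tails relative to the normal distribution.
1.78 vs -0.19: the larger is 1.78, so A has heavier tails. (A is leptokurtic — heavier-than-normal tails; the other is platykurtic.)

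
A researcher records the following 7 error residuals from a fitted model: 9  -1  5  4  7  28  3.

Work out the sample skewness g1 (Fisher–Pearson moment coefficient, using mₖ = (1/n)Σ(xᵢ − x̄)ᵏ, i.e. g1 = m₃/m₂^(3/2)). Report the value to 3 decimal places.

x̄ = (9 - 1 + 5 + 4 + 7 + 28 + 3) / 7 = 7.8571
deviations (xᵢ − x̄): 1.1429, -8.8571, -2.8571, -3.8571, -0.8571, 20.1429, -4.8571
Σ(xᵢ − x̄)² = 532.8571 ⇒ m₂ = 532.8571/7 = 76.12245
Σ(xᵢ − x̄)³ = 7283.3878 ⇒ m₃ = 7283.3878/7 = 1040.48397
m₂^(3/2) = 76.12245^(1.5) = 664.15451
g1 = m₃ / m₂^(3/2) = 1040.48397 / 664.15451 ≈ 1.567

1.567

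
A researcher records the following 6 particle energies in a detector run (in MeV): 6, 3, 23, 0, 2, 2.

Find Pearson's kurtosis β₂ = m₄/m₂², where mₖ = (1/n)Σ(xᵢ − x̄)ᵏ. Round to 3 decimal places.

3.826

x̄ = 6.0000
Σ(xᵢ − x̄)² = 366.0000 ⇒ m₂ = 61.00000
Σ(xᵢ − x̄)⁴ = 85410.0000 ⇒ m₄ = 14235.00000
m₂² = 3721.00000
β₂ = m₄/m₂² = 14235.00000 / 3721.00000 ≈ 3.826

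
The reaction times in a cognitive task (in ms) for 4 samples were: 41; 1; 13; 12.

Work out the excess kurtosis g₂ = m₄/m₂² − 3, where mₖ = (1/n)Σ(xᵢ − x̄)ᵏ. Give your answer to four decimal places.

x̄ = 16.7500
Σ(xᵢ − x̄)² = 872.7500 ⇒ m₂ = 218.18750
Σ(xᵢ − x̄)⁴ = 408059.3281 ⇒ m₄ = 102014.83203
m₂² = 47605.78516
g₂ = m₄/m₂² − 3 = 2.14291 − 3 ≈ -0.8571

-0.8571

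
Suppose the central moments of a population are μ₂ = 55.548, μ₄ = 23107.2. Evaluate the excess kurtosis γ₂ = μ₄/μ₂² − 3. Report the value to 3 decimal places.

4.489

μ₂² = 55.548² = 3085.58030
μ₄/μ₂² = 23107.2 / 3085.58030 = 7.48877
γ₂ = 7.48877 − 3 ≈ 4.489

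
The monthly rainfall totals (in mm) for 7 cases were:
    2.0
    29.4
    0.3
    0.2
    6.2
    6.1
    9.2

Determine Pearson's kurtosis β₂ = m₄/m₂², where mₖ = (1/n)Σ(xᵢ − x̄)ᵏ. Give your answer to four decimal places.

4.1987

x̄ = 7.6286
Σ(xᵢ − x̄)² = 621.4143 ⇒ m₂ = 88.77347
Σ(xᵢ − x̄)⁴ = 231620.5358 ⇒ m₄ = 33088.64797
m₂² = 7880.72887
β₂ = m₄/m₂² = 33088.64797 / 7880.72887 ≈ 4.1987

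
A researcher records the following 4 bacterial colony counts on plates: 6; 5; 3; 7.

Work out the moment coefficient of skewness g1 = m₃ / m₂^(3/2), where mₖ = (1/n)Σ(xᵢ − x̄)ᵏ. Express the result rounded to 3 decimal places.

-0.435

x̄ = (6 + 5 + 3 + 7) / 4 = 5.2500
deviations (xᵢ − x̄): 0.7500, -0.2500, -2.2500, 1.7500
Σ(xᵢ − x̄)² = 8.7500 ⇒ m₂ = 8.7500/4 = 2.18750
Σ(xᵢ − x̄)³ = -5.6250 ⇒ m₃ = -5.6250/4 = -1.40625
m₂^(3/2) = 2.18750^(1.5) = 3.23536
g1 = m₃ / m₂^(3/2) = -1.40625 / 3.23536 ≈ -0.435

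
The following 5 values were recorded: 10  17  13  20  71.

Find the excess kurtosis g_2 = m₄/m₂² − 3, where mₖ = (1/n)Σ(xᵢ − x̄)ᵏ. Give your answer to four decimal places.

0.1389

x̄ = 26.2000
Σ(xᵢ − x̄)² = 2566.8000 ⇒ m₂ = 513.36000
Σ(xᵢ − x̄)⁴ = 4136085.4560 ⇒ m₄ = 827217.09120
m₂² = 263538.48960
g_2 = m₄/m₂² − 3 = 3.13889 − 3 ≈ 0.1389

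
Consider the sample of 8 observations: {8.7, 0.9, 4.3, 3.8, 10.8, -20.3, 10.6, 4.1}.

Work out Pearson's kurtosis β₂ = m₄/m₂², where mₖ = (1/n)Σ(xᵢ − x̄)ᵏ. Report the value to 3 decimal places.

4.817

x̄ = 2.8625
Σ(xᵢ − x̄)² = 701.7788 ⇒ m₂ = 87.72234
Σ(xᵢ − x̄)⁴ = 296570.9596 ⇒ m₄ = 37071.36994
m₂² = 7695.20959
β₂ = m₄/m₂² = 37071.36994 / 7695.20959 ≈ 4.817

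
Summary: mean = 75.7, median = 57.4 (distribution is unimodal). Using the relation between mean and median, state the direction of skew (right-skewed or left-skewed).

right-skewed

mean − median = 75.7 − 57.4 = 18.3
mean > median ⇒ the longer tail is on the right ⇒ right-skewed (positively skewed).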